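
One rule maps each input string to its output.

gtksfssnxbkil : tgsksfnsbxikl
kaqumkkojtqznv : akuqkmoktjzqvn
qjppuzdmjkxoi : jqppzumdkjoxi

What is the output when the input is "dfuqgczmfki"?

fdqucgmzkfi

The transformation: swap each adjacent pair of characters (1↔2, 3↔4, ...).
Doing the same to "dfuqgczmfki": "fdqucgmzkfi".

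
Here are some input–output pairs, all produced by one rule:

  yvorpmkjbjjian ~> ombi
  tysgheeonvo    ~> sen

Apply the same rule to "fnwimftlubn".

wfu

The transformation: keep one character in every 3, starting at position 3 (positions 3rd, 6th, 9th, ...).
Applying that to "fnwimftlubn" gives "wfu".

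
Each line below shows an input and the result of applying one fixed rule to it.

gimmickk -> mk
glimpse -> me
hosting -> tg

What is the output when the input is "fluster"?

sr

In each case the input is transformed by: keep one character in every 3, starting at position 1 (positions 1st, 4th, 7th, ...), then delete the first character.
For "fluster", step one produces "fsr"; step two turns that into "sr".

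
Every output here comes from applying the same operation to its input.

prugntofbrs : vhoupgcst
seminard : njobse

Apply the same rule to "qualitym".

Each output is the input with this applied: delete the first 2 characters, then shift every letter 1 place forward in the alphabet (wrapping around).
Doing the same to "qualitym": "bmjuzn".

bmjuzn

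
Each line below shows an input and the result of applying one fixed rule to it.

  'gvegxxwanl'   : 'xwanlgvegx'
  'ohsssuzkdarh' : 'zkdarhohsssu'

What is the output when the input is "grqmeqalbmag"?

albmaggrqmeq

The pattern: swap the front and back halves of the string.
For "grqmeqalbmag" the result is "albmaggrqmeq".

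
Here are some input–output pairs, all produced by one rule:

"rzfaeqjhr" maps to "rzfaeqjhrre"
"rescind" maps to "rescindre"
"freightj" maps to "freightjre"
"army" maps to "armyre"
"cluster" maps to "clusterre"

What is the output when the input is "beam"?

beamre

The transformation: append "re".
Doing the same to "beam": "beamre".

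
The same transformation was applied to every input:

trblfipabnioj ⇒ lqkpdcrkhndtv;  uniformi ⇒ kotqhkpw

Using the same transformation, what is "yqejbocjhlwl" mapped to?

nynjleqdlgsa

Each output is the input with this applied: shift every letter 2 places forward in the alphabet (wrapping around), then reverse the string.
Starting from "yqejbocjhlwl": after the first operation, "asgldqeljnyn"; after the second, "nynjleqdlgsa".
(Check on "trblfipabnioj": → "vtdnhkrcdpkql" → "lqkpdcrkhndtv" ✓)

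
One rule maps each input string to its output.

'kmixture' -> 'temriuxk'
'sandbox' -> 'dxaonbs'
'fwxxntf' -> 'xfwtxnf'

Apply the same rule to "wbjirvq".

Each output is the input with this applied: take characters alternately from the front and the back (1st, last, 2nd, 2nd-last, ...), then swap the first and last characters.
So "wbjirvq" becomes "iqbvjrw".
(Check on "sandbox": → "sxaonbd" → "dxaonbs" ✓)

iqbvjrw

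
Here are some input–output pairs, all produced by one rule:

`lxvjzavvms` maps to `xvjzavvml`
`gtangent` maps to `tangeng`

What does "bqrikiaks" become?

qrikiakb

The rule is to delete the last character, then move the first character to the end.
For "bqrikiaks", step one produces "bqrikiak"; step two turns that into "qrikiakb".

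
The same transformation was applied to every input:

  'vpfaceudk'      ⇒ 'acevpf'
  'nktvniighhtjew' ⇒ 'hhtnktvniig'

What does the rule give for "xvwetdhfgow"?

What's happening: delete the last 3 characters, then move the last 3 characters to the front (rotate right by 3).
For "xvwetdhfgow", step one produces "xvwetdhf"; step two turns that into "dhfxvwet".

dhfxvwet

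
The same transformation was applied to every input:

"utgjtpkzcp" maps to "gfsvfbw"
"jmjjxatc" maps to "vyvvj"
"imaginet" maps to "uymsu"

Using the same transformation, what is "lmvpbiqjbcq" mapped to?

xyhbnucv

The pattern: shift every letter 12 places forward in the alphabet (wrapping around), then delete the last 3 characters.
Working it through for "lmvpbiqjbcq": intermediate "xyhbnucvnoc", final "xyhbnucv".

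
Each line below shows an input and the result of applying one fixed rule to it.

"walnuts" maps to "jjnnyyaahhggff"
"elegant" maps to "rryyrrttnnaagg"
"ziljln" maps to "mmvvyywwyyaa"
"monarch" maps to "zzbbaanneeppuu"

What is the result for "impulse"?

What's happening: double every character, then shift every letter 13 places forward in the alphabet (wrapping around) — i.e. ROT13.
For "impulse", step one produces "iimmppuullssee"; step two turns that into "vvzzcchhyyffrr".
(Check on "ziljln": → "zziilljjllnn" → "mmvvyywwyyaa" ✓)

vvzzcchhyyffrr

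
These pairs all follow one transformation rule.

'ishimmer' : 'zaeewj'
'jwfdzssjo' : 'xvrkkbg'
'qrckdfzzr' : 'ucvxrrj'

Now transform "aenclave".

The rule is to shift every letter 8 places backward in the alphabet (wrapping around), then delete the first 2 characters.
Applying both steps to "aenclave": "swfudsnw", then "fudsnw".

fudsnw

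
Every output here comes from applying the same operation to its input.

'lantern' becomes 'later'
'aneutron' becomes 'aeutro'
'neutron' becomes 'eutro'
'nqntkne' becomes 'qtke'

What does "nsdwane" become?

The transformation: remove every "n".
Doing the same to "nsdwane": "sdwae".

sdwae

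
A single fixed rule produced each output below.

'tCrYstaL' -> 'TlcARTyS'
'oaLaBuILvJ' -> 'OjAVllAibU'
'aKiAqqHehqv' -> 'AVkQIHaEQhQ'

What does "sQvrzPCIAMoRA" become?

In each case the input is transformed by: flip the case of every letter, then take characters alternately from the front and the back (1st, last, 2nd, 2nd-last, ...).
For "sQvrzPCIAMoRA" the result is "SaqrVORmZapic".
(Check on "tCrYstaL": → "TcRySTAl" → "TlcARTyS" ✓)

SaqrVORmZapic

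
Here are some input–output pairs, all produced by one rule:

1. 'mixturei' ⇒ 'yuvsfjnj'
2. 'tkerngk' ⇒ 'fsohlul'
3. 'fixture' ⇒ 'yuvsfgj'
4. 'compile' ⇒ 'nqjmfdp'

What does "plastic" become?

The pattern: shift every letter 1 place forward in the alphabet (wrapping around), then move the first 2 characters to the end (rotate left by 2).
"plastic" → "qmbtujd" → "btujdqm".

btujdqm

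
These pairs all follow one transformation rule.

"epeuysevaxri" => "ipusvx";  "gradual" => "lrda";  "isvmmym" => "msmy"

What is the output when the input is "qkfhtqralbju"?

The transformation: move the last character to the front, then keep every other character starting from the first (positions 1st, 3rd, 5th, ...).
For "qkfhtqralbju", step one produces "uqkfhtqralbj"; step two turns that into "ukhqab".

ukhqab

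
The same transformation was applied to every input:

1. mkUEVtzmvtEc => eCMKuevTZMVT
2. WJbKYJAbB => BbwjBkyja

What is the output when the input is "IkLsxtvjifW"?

Each output is the input with this applied: move the last 2 characters to the front (rotate right by 2), then flip the case of every letter.
On "IkLsxtvjifW": the first step gives "fWIkLsxtvji", and the second then gives "FwiKlSXTVJI".
(Check on "mkUEVtzmvtEc": → "EcmkUEVtzmvt" → "eCMKuevTZMVT" ✓)

FwiKlSXTVJI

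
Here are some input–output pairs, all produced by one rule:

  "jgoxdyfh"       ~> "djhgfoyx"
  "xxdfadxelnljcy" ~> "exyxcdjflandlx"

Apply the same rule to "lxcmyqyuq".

ylqxucymq

Looking at the pairs, the operation is to take characters alternately from the front and the back (1st, last, 2nd, 2nd-last, ...), then move the last character to the front.
For "lxcmyqyuq" the result is "ylqxucymq".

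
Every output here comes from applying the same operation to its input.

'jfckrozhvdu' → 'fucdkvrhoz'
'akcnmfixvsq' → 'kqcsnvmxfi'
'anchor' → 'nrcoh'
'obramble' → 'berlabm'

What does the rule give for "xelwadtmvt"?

The rule is to delete the first character, then take characters alternately from the front and the back (1st, last, 2nd, 2nd-last, ...).
"xelwadtmvt" → "etlvwmatd".

etlvwmatd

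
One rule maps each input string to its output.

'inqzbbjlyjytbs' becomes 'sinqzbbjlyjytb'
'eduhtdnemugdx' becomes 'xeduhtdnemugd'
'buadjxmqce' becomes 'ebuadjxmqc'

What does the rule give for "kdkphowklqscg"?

Rule — move the last character to the front.
For "kdkphowklqscg" the result is "gkdkphowklqsc".

gkdkphowklqsc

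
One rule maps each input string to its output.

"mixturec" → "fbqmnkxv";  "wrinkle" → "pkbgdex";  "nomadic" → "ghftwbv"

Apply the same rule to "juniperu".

The pattern: shift every letter 7 places backward in the alphabet (wrapping around).
Applying that to "juniperu" gives "cngbixkn".

cngbixkn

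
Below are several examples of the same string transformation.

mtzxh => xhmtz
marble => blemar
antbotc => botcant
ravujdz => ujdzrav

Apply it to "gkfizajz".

In each case the input is transformed by: move the first 3 characters to the end (rotate left by 3).
For "gkfizajz" the result is "izajzgkf".

izajzgkf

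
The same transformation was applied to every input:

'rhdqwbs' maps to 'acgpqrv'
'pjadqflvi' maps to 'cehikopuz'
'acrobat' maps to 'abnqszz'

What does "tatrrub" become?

Looking at the pairs, the operation is to shift every letter 1 place backward in the alphabet (wrapping around), then sort the characters into alphabetical order.
For "tatrrub" the result is "aqqsstz".
(Check on "acrobat": → "zbqnazs" → "abnqszz" ✓)

aqqsstz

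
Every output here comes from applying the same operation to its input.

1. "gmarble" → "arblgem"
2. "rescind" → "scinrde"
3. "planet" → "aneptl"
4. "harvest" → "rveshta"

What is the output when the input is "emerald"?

What's happening: swap the first and last characters, then move the first 2 characters to the end (rotate left by 2).
On "emerald": the first step gives "dmerale", and the second then gives "eraledm".
(Check on "gmarble": → "emarblg" → "arblgem" ✓)

eraledm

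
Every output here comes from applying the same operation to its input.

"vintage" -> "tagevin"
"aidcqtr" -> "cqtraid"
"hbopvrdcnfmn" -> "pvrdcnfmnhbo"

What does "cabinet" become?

inetcab

Each output is the input with this applied: move the first 3 characters to the end (rotate left by 3).
Doing the same to "cabinet": "inetcab".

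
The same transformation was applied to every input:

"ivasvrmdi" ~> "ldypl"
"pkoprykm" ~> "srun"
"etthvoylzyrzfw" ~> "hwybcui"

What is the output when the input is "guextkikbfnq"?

jhwleq

Rule — keep every other character starting from the first (positions 1st, 3rd, 5th, ...), then shift every letter 3 places forward in the alphabet (wrapping around).
So "guextkikbfnq" becomes "jhwleq".
(Check on "etthvoylzyrzfw": → "etvyzrf" → "hwybcui" ✓)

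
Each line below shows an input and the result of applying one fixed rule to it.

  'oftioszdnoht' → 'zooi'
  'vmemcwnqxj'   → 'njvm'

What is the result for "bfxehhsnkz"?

szbe

Rule — keep one character in every 3, starting at position 1 (positions 1st, 4th, 7th, ...), then swap the front and back halves of the string.
On "bfxehhsnkz" that produces "szbe".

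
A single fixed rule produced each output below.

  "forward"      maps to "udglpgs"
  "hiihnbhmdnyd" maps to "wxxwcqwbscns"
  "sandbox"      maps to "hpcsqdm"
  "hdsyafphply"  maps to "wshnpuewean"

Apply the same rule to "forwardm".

In each case the input is transformed by: shift every letter 11 places backward in the alphabet (wrapping around).
"forwardm" → "udglpgsb".

udglpgsb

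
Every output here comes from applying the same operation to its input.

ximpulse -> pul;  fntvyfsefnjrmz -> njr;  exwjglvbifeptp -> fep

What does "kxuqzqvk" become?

qzq

In each case the input is transformed by: move the last 2 characters to the front (rotate right by 2), then keep only the last 3 characters.
"kxuqzqvk" → "vkkxuqzq" → "qzq".
(Check on "exwjglvbifeptp": → "tpexwjglvbifep" → "fep" ✓)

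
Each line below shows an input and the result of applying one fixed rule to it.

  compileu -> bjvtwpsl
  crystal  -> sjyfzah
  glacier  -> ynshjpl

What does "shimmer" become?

The transformation: move the last character to the front, then shift every letter 7 places forward in the alphabet (wrapping around).
Applying both steps to "shimmer": "rshimme", then "yzopttl".

yzopttl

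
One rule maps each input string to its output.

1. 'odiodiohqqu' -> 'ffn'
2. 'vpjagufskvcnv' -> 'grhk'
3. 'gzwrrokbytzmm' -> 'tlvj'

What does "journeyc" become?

The transformation: keep one character in every 3, starting at position 3 (positions 3rd, 6th, 9th, ...), then shift every letter 3 places backward in the alphabet (wrapping around).
On "journeyc": the first step gives "ue", and the second then gives "rb".

rb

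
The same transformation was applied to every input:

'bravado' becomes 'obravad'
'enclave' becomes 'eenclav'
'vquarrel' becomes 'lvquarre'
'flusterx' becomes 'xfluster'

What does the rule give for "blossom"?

The rule is to move the last character to the front.
Applying that to "blossom" gives "mblosso".

mblosso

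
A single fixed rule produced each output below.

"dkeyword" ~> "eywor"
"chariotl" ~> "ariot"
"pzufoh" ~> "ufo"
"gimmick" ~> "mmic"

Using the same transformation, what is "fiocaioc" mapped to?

In each case the input is transformed by: move the last character to the front, then delete the first 3 characters.
Starting from "fiocaioc": after the first operation, "cfiocaio"; after the second, "ocaio".

ocaio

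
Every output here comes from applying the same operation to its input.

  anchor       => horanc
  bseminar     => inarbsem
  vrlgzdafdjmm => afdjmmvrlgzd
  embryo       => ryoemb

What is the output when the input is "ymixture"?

tureymix

The pattern: swap the front and back halves of the string.
"ymixture" → "tureymix".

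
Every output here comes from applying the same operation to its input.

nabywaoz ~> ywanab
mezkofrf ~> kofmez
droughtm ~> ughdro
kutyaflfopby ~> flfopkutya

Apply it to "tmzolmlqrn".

lmlqtmzo

Each output is the input with this applied: delete the last 2 characters, then swap the front and back halves of the string.
"tmzolmlqrn" → "tmzolmlq" → "lmlqtmzo".
(Check on "droughtm": → "drough" → "ughdro" ✓)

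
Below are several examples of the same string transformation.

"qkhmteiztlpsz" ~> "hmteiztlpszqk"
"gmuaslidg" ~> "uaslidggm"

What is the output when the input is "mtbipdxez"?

bipdxezmt

Looking at the pairs, the operation is to move the first 2 characters to the end (rotate left by 2).
"mtbipdxez" → "bipdxezmt".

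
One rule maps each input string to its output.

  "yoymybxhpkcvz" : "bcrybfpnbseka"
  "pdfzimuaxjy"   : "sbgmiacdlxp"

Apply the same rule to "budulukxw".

ezxagnxxo

Looking at the pairs, the operation is to shift every letter 3 places forward in the alphabet (wrapping around), then take characters alternately from the front and the back (1st, last, 2nd, 2nd-last, ...).
For "budulukxw", step one produces "exgxoxnaz"; step two turns that into "ezxagnxxo".
(Check on "pdfzimuaxjy": → "sgiclpxdamb" → "sbgmiacdlxp" ✓)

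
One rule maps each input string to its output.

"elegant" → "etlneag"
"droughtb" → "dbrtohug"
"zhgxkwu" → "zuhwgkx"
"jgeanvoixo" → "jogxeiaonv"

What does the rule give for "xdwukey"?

The pattern: take characters alternately from the front and the back (1st, last, 2nd, 2nd-last, ...).
So "xdwukey" becomes "xydewku".

xydewku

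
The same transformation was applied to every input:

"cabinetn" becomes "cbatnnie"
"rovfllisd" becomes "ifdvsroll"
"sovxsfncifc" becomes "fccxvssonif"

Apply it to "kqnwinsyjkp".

kjiywsqpnnk

Looking at the pairs, the operation is to sort the characters into reverse alphabetical order, then move the last 3 characters to the front (rotate right by 3).
For "kqnwinsyjkp", step one produces "ywsqpnnkkji"; step two turns that into "kjiywsqpnnk".
(Check on "sovxsfncifc": → "xvssoniffcc" → "fccxvssonif" ✓)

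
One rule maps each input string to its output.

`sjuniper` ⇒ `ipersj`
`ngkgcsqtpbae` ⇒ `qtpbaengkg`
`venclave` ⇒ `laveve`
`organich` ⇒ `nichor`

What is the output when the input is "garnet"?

netg

The pattern: swap the front and back halves of the string, then delete the last 2 characters.
On "garnet": the first step gives "netgar", and the second then gives "netg".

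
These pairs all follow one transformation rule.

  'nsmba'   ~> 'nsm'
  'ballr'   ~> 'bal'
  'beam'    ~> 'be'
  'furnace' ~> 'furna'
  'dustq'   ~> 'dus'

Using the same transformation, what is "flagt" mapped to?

fla

The rule is to delete the last 2 characters.
Applying that to "flagt" gives "fla".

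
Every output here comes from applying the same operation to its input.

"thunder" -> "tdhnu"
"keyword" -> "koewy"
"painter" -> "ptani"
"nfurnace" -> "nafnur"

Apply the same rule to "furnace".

Each output is the input with this applied: delete the last 2 characters, then take characters alternately from the front and the back (1st, last, 2nd, 2nd-last, ...).
"furnace" → "furna" → "faunr".

faunr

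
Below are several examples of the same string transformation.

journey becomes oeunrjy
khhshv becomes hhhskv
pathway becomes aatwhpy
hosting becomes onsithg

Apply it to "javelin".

Each output is the input with this applied: take characters alternately from the front and the back (1st, last, 2nd, 2nd-last, ...), then move the first 2 characters to the end (rotate left by 2).
Applying both steps to "javelin": "jnaivle", then "aivlejn".

aivlejn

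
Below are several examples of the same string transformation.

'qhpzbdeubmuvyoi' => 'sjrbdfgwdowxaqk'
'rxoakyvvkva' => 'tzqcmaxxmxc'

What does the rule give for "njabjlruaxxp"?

The transformation: shift every letter 2 places forward in the alphabet (wrapping around).
On "njabjlruaxxp" that produces "plcdlntwczzr".

plcdlntwczzr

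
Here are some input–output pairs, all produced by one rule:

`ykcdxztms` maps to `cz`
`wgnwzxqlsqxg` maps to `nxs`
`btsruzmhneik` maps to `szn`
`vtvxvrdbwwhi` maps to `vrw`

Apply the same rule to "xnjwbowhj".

The transformation: keep one character in every 3, starting at position 3 (positions 3rd, 6th, 9th, ...), then delete the last character.
"xnjwbowhj" → "joj" → "jo".

jo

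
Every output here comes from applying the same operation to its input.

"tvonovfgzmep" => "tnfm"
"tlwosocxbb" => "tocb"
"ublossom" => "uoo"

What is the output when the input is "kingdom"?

kgm

The pattern: keep one character in every 3, starting at position 1 (positions 1st, 4th, 7th, ...).
"kingdom" → "kgm".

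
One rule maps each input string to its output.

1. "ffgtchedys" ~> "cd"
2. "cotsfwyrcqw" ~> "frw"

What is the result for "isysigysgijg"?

isj

The rule is to delete the first 2 characters, then keep one character in every 3, starting at position 3 (positions 3rd, 6th, 9th, ...).
Working it through for "isysigysgijg": intermediate "ysigysgijg", final "isj".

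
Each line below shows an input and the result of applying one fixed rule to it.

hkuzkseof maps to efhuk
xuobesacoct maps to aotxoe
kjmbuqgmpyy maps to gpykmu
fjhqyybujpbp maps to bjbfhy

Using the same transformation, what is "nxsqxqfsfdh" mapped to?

ffhnsx

In each case the input is transformed by: keep every other character starting from the first (positions 1st, 3rd, 5th, ...), then move the first 3 characters to the end (rotate left by 3).
On "nxsqxqfsfdh": the first step gives "nsxffh", and the second then gives "ffhnsx".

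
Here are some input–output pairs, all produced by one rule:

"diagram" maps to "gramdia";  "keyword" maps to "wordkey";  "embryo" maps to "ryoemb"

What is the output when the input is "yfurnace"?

The transformation: move the first 3 characters to the end (rotate left by 3).
Doing the same to "yfurnace": "rnaceyfu".

rnaceyfu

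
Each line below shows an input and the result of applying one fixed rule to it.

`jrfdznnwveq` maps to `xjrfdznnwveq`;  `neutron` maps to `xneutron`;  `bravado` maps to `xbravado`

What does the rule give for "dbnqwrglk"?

Each output is the input with this applied: prepend "x".
So "dbnqwrglk" becomes "xdbnqwrglk".

xdbnqwrglk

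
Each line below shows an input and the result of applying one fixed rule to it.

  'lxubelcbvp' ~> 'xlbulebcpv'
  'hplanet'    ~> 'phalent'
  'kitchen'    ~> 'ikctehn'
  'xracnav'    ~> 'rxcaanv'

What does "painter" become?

In each case the input is transformed by: swap each adjacent pair of characters (1↔2, 3↔4, ...).
On "painter" that produces "apnietr".

apnietr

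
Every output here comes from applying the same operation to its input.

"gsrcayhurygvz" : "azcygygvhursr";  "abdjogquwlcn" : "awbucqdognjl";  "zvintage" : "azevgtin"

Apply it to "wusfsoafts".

The rule is to sort the characters into alphabetical order, then take characters alternately from the front and the back (1st, last, 2nd, 2nd-last, ...).
"wusfsoafts" → "affossstuw" → "awfuftosss".

awfuftosss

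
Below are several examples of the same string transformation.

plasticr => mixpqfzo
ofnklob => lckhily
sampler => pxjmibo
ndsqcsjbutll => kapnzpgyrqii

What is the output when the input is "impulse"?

Looking at the pairs, the operation is to shift every letter 3 places backward in the alphabet (wrapping around).
"impulse" → "fjmripb".

fjmripb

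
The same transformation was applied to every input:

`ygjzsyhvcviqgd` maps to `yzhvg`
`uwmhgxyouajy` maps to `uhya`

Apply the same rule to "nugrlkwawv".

nrwv

In each case the input is transformed by: keep one character in every 3, starting at position 1 (positions 1st, 4th, 7th, ...).
For "nugrlkwawv" the result is "nrwv".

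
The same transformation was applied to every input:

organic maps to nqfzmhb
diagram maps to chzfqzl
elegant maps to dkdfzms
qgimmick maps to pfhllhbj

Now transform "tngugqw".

smftfpv

The transformation: shift every letter 1 place backward in the alphabet (wrapping around).
On "tngugqw" that produces "smftfpv".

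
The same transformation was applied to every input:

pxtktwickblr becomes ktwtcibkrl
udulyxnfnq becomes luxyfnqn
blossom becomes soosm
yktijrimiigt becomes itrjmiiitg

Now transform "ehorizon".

Each output is the input with this applied: swap each adjacent pair of characters (1↔2, 3↔4, ...), then delete the first 2 characters.
Starting from "ehorizon": after the first operation, "herozino"; after the second, "rozino".

rozino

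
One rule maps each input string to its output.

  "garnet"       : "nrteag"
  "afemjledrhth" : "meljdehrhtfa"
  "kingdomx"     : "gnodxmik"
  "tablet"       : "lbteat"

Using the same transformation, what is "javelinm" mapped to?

evilmnaj

The rule is to move the first 2 characters to the end (rotate left by 2), then swap each adjacent pair of characters (1↔2, 3↔4, ...).
Applying that to "javelinm" gives "evilmnaj".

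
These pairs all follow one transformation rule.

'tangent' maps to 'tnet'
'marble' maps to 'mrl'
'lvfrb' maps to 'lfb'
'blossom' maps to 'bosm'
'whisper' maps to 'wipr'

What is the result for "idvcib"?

The pattern: keep every other character starting from the first (positions 1st, 3rd, 5th, ...).
Doing the same to "idvcib": "ivi".

ivi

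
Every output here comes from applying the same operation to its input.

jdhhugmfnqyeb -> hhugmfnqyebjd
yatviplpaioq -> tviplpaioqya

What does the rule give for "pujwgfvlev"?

What's happening: move the first 2 characters to the end (rotate left by 2).
So "pujwgfvlev" becomes "jwgfvlevpu".

jwgfvlevpu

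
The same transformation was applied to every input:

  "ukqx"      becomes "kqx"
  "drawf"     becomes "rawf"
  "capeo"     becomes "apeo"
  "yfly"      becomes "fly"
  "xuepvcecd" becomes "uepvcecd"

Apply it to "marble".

Rule — delete the first character.
On "marble" that produces "arble".

arble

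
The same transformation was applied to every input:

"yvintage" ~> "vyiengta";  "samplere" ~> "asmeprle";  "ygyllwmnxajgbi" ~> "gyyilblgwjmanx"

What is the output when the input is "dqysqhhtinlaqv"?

What's happening: move the first character to the end, then take characters alternately from the front and the back (1st, last, 2nd, 2nd-last, ...).
Working it through for "dqysqhhtinlaqv": intermediate "qysqhhtinlaqvd", final "qdyvsqqahlhnti".

qdyvsqqahlhnti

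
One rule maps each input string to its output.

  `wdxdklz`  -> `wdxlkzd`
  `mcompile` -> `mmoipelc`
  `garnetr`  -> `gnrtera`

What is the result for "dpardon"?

draodnp

In each case the input is transformed by: swap each adjacent pair of characters (1↔2, 3↔4, ...), then move the first character to the end.
On "dpardon": the first step gives "pdraodn", and the second then gives "draodnp".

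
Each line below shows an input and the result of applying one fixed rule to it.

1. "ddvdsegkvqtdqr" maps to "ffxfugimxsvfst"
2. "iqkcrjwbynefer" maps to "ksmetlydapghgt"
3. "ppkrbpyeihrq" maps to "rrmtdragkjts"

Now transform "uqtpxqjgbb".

The rule is to shift every letter 2 places forward in the alphabet (wrapping around).
"uqtpxqjgbb" → "wsvrzslidd".

wsvrzslidd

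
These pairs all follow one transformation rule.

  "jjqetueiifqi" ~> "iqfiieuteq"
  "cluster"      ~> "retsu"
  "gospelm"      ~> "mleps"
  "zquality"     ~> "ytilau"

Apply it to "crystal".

The transformation: delete the first 2 characters, then reverse the string.
For "crystal", step one produces "ystal"; step two turns that into "latsy".

latsy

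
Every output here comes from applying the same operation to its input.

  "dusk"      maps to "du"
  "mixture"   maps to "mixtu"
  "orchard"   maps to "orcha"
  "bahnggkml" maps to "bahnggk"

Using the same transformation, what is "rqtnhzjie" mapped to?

rqtnhzj

Rule — delete the last 2 characters.
Applying that to "rqtnhzjie" gives "rqtnhzj".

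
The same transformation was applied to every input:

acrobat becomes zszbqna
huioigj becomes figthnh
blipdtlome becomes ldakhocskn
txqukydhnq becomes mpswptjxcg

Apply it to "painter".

dqozhms

What's happening: move the last 2 characters to the front (rotate right by 2), then shift every letter 1 place backward in the alphabet (wrapping around).
Working it through for "painter": intermediate "erpaint", final "dqozhms".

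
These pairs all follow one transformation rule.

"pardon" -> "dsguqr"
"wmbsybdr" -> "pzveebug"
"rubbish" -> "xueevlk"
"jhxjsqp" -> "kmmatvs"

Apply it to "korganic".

rnjuqdfl

The rule is to swap each adjacent pair of characters (1↔2, 3↔4, ...), then shift every letter 3 places forward in the alphabet (wrapping around).
"korganic" → "okgrnaci" → "rnjuqdfl".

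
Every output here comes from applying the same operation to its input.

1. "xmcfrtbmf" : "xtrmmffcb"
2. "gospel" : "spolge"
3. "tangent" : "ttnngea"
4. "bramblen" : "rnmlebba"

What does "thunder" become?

Each output is the input with this applied: sort the characters into reverse alphabetical order.
On "thunder" that produces "utrnhed".

utrnhed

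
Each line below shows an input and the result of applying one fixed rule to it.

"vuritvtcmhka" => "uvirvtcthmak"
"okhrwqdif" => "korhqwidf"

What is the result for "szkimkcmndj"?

The pattern: swap each adjacent pair of characters (1↔2, 3↔4, ...).
Doing the same to "szkimkcmndj": "zsikkmmcdnj".

zsikkmmcdnj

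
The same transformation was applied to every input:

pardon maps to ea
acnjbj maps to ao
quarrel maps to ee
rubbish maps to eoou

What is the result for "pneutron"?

aea

Each output is the input with this applied: shift every letter 13 places forward in the alphabet (wrapping around) — i.e. ROT13, then keep only the vowels.
Starting from "pneutron": after the first operation, "carhgeba"; after the second, "aea".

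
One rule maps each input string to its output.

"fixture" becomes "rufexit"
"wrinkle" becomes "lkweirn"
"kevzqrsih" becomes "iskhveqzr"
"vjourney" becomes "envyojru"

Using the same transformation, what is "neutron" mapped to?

ornnuet

The pattern: move the last 3 characters to the front (rotate right by 3), then swap each adjacent pair of characters (1↔2, 3↔4, ...).
Applying both steps to "neutron": "ronneut", then "ornnuet".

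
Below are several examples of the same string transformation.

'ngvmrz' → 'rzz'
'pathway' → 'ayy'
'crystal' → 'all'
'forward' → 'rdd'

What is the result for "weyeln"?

The pattern: double every character, then keep only the last 3 characters.
On "weyeln" that produces "lnn".

lnn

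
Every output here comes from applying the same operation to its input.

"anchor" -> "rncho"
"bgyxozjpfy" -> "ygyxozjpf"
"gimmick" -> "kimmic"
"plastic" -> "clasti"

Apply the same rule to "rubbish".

The pattern: delete the first character, then move the last character to the front.
On "rubbish" that produces "hubbis".

hubbis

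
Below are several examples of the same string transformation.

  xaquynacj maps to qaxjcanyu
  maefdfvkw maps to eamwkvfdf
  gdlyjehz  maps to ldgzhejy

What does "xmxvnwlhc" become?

In each case the input is transformed by: move the first 3 characters to the end (rotate left by 3), then reverse the string.
Working it through for "xmxvnwlhc": intermediate "vnwlhcxmx", final "xmxchlwnv".
(Check on "maefdfvkw": → "fdfvkwmae" → "eamwkvfdf" ✓)

xmxchlwnv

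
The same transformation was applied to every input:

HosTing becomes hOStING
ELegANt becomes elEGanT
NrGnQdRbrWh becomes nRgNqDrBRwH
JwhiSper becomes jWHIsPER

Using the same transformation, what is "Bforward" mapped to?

bFORWARD

In each case the input is transformed by: flip the case of every letter.
So "Bforward" becomes "bFORWARD".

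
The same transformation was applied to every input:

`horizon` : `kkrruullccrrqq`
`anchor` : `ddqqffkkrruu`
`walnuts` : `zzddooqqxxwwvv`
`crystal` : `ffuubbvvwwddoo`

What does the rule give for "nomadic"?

qqrrppddggllff

Each output is the input with this applied: shift every letter 3 places forward in the alphabet (wrapping around), then double every character.
Working it through for "nomadic": intermediate "qrpdglf", final "qqrrppddggllff".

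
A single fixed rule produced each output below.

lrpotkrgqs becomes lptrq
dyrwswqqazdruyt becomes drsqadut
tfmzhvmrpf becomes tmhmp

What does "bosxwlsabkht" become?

bswsbh

Each output is the input with this applied: keep every other character starting from the first (positions 1st, 3rd, 5th, ...).
"bosxwlsabkht" → "bswsbh".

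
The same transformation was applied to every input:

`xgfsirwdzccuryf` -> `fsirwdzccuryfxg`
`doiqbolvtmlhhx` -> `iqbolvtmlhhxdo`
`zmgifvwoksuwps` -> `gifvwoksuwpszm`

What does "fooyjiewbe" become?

In each case the input is transformed by: move the first 2 characters to the end (rotate left by 2).
"fooyjiewbe" → "oyjiewbefo".

oyjiewbefo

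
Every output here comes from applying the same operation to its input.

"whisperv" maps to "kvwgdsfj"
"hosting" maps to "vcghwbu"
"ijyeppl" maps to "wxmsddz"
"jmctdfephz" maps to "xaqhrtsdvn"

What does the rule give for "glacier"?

uzoqwsf

What's happening: shift every letter 12 places backward in the alphabet (wrapping around).
For "glacier" the result is "uzoqwsf".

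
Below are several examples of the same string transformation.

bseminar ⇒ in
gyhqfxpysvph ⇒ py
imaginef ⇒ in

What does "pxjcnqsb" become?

nq

The pattern: swap the front and back halves of the string, then keep only the first 2 characters.
Starting from "pxjcnqsb": after the first operation, "nqsbpxjc"; after the second, "nq".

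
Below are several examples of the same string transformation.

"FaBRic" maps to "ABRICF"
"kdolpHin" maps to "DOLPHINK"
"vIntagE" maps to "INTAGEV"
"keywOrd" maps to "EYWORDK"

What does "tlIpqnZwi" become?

LIPQNZWIT

Looking at the pairs, the operation is to move the first character to the end, then convert every letter to uppercase.
Applying that to "tlIpqnZwi" gives "LIPQNZWIT".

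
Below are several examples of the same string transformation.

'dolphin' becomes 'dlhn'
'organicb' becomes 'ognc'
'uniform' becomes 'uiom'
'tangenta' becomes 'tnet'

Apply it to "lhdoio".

Each output is the input with this applied: keep every other character starting from the first (positions 1st, 3rd, 5th, ...).
For "lhdoio" the result is "ldi".

ldi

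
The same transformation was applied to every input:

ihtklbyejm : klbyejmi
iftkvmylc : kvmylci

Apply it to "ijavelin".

velini

Looking at the pairs, the operation is to move the first 3 characters to the end (rotate left by 3), then delete the last 2 characters.
Working it through for "ijavelin": intermediate "velinija", final "velini".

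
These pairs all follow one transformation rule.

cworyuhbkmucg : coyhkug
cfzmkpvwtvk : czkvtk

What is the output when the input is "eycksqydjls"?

ecsyjs

Looking at the pairs, the operation is to keep every other character starting from the first (positions 1st, 3rd, 5th, ...).
Doing the same to "eycksqydjls": "ecsyjs".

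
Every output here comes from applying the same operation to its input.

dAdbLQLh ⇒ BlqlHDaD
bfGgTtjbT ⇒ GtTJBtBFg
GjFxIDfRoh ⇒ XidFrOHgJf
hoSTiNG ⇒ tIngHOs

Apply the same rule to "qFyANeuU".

anEUuQfY

In each case the input is transformed by: flip the case of every letter, then move the first 3 characters to the end (rotate left by 3).
On "qFyANeuU": the first step gives "QfYanEUu", and the second then gives "anEUuQfY".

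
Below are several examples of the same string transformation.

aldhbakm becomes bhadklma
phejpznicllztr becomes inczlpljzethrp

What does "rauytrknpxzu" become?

What's happening: take characters alternately from the front and the back (1st, last, 2nd, 2nd-last, ...), then reverse the string.
Applying both steps to "rauytrknpxzu": "ruazuxyptnrk", then "krntpyxuzaur".

krntpyxuzaur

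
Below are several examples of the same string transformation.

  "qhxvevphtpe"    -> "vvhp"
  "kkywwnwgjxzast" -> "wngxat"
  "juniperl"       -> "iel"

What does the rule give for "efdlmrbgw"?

lrg

What's happening: delete the first 2 characters, then keep every other character starting from the second (positions 2nd, 4th, 6th, ...).
Working it through for "efdlmrbgw": intermediate "dlmrbgw", final "lrg".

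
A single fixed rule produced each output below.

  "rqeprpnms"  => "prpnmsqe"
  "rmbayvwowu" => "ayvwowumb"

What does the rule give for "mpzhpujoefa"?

hpujoefapz

The rule is to delete the first character, then move the first 2 characters to the end (rotate left by 2).
Starting from "mpzhpujoefa": after the first operation, "pzhpujoefa"; after the second, "hpujoefapz".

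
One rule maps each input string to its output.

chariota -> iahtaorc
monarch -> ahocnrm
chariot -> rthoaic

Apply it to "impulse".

uemspli

In each case the input is transformed by: take characters alternately from the front and the back (1st, last, 2nd, 2nd-last, ...), then swap the first and last characters.
For "impulse" the result is "uemspli".
(Check on "monarch": → "mhocnra" → "ahocnrm" ✓)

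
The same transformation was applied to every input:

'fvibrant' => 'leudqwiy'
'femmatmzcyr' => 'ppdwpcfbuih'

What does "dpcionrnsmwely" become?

The transformation: move the first 2 characters to the end (rotate left by 2), then shift every letter 3 places forward in the alphabet (wrapping around).
On "dpcionrnsmwely": the first step gives "cionrnsmwelydp", and the second then gives "flrquqvpzhobgs".
(Check on "fvibrant": → "ibrantfv" → "leudqwiy" ✓)

flrquqvpzhobgs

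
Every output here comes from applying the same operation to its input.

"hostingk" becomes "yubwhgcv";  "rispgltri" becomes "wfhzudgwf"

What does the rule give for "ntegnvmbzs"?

The rule is to reverse the string, then shift every letter 12 places backward in the alphabet (wrapping around).
"ntegnvmbzs" → "gnpajbushb".

gnpajbushb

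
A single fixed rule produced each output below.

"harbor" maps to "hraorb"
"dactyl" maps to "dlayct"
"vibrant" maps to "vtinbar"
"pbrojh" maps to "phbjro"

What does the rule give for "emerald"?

The pattern: take characters alternately from the front and the back (1st, last, 2nd, 2nd-last, ...).
On "emerald" that produces "edmlear".

edmlear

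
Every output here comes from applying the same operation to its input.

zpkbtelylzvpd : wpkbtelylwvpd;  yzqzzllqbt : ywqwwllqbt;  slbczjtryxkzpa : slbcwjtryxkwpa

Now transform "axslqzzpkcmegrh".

In each case the input is transformed by: replace every "z" with "w".
For "axslqzzpkcmegrh" the result is "axslqwwpkcmegrh".

axslqwwpkcmegrh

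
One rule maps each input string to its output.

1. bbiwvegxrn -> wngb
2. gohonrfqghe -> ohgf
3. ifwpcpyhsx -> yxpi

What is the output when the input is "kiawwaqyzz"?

zwqk

What's happening: keep one character in every 3, starting at position 1 (positions 1st, 4th, 7th, ...), then sort the characters into reverse alphabetical order.
For "kiawwaqyzz" the result is "zwqk".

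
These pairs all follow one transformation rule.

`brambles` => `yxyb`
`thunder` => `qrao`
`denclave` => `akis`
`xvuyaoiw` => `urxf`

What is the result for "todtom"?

Rule — shift every letter 3 places backward in the alphabet (wrapping around), then keep every other character starting from the first (positions 1st, 3rd, 5th, ...).
"todtom" → "qal".

qal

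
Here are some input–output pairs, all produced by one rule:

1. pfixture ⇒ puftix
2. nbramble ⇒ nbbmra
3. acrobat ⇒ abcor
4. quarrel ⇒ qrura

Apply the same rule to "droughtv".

dhrgou

The pattern: delete the last 2 characters, then take characters alternately from the front and the back (1st, last, 2nd, 2nd-last, ...).
Applying both steps to "droughtv": "drough", then "dhrgou".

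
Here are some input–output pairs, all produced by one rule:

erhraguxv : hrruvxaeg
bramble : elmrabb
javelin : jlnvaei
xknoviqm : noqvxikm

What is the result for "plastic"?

The rule is to sort the characters into alphabetical order, then move the first 3 characters to the end (rotate left by 3).
Starting from "plastic": after the first operation, "acilpst"; after the second, "lpstaci".

lpstaci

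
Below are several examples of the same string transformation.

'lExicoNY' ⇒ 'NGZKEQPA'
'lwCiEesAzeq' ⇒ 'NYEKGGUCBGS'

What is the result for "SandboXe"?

The rule is to shift every letter 2 places forward in the alphabet (wrapping around), then convert every letter to uppercase.
For "SandboXe", step one produces "UcpfdqZg"; step two turns that into "UCPFDQZG".

UCPFDQZG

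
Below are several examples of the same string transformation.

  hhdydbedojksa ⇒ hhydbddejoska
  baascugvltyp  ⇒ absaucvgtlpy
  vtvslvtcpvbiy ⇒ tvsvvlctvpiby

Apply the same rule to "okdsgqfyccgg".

kosdqgyfccgg

In each case the input is transformed by: swap each adjacent pair of characters (1↔2, 3↔4, ...).
Applying that to "okdsgqfyccgg" gives "kosdqgyfccgg".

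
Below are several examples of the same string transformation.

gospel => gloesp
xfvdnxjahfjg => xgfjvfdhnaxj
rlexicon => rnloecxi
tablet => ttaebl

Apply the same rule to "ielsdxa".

iaexlds

Looking at the pairs, the operation is to take characters alternately from the front and the back (1st, last, 2nd, 2nd-last, ...).
"ielsdxa" → "iaexlds".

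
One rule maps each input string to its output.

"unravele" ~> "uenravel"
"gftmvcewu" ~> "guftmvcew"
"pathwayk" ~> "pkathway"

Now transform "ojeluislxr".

Looking at the pairs, the operation is to swap the first and last characters, then move the last character to the front.
Applying both steps to "ojeluislxr": "rjeluislxo", then "orjeluislx".
(Check on "gftmvcewu": → "uftmvcewg" → "guftmvcew" ✓)

orjeluislx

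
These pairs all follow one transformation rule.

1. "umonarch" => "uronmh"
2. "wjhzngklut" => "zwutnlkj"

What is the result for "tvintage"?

vttnig

What's happening: sort the characters into reverse alphabetical order, then delete the last 2 characters.
Working it through for "tvintage": intermediate "vttnigea", final "vttnig".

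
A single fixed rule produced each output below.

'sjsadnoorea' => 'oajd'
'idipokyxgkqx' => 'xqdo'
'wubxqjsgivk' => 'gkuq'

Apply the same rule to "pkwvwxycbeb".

Each output is the input with this applied: keep one character in every 3, starting at position 2 (positions 2nd, 5th, 8th, ...), then move the last 2 characters to the front (rotate right by 2).
Doing the same to "pkwvwxycbeb": "cbkw".

cbkw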